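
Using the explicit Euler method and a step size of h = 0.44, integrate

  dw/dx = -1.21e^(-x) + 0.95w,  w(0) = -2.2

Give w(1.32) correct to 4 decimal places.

-8.0502

Euler: w_{n+1} = w_n + h·f(x_n, w_n).
x=0.000000, w=-2.200000: f=-3.300000 → w ← -2.200000 + 0.44·(-3.300000) = -3.652000
x=0.440000, w=-3.652000: f=-4.248684 → w ← -3.652000 + 0.44·(-4.248684) = -5.521421
x=0.880000, w=-5.521421: f=-5.747237 → w ← -5.521421 + 0.44·(-5.747237) = -8.050205
w(1.32) ≈ -8.0502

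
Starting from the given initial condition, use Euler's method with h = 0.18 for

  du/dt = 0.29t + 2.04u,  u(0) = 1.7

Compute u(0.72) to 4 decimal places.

6.0113

Euler: u_{n+1} = u_n + h·f(t_n, u_n).
t=0.000000, u=1.700000: f=3.468000 → u ← 1.700000 + 0.18·3.468000 = 2.324240
t=0.180000, u=2.324240: f=4.793650 → u ← 2.324240 + 0.18·4.793650 = 3.187097
t=0.360000, u=3.187097: f=6.606078 → u ← 3.187097 + 0.18·6.606078 = 4.376191
t=0.540000, u=4.376191: f=9.084029 → u ← 4.376191 + 0.18·9.084029 = 6.011316
u(0.72) ≈ 6.0113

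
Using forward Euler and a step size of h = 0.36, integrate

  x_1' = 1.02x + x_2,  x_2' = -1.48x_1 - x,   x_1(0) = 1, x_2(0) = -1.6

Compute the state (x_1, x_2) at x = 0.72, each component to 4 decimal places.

Euler on (x_1,x_2): x_1_{n+1} = x_1_n + h·x_1', x_2_{n+1} = x_2_n + h·x_2'.
0.000000: (1.000000, -1.600000); f=(-1.600000, -1.480000) → (0.424000, -2.132800)
0.360000: (0.424000, -2.132800); f=(-1.765600, -0.987520) → (-0.211616, -2.488307)
(x_1(0.72), x_2(0.72)) ≈ (-0.2116, -2.4883)

-0.2116, -2.4883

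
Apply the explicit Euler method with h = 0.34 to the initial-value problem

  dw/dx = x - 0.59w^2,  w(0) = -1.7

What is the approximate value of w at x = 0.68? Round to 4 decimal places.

-3.2067

Euler: w_{n+1} = w_n + h·f(x_n, w_n).
x=0.000000, w=-1.700000: f=-1.705100 → w ← -1.700000 + 0.34·(-1.705100) = -2.279734
x=0.340000, w=-2.279734: f=-2.726340 → w ← -2.279734 + 0.34·(-2.726340) = -3.206690
w(0.68) ≈ -3.2067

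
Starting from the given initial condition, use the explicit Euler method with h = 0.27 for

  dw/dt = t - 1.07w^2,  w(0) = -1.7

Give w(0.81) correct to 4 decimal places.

-9.5603

Euler: w_{n+1} = w_n + h·f(t_n, w_n).
t=0.000000, w=-1.700000: f=-3.092300 → w ← -1.700000 + 0.27·(-3.092300) = -2.534921
t=0.270000, w=-2.534921: f=-6.605632 → w ← -2.534921 + 0.27·(-6.605632) = -4.318442
t=0.540000, w=-4.318442: f=-19.414364 → w ← -4.318442 + 0.27·(-19.414364) = -9.560320
w(0.81) ≈ -9.5603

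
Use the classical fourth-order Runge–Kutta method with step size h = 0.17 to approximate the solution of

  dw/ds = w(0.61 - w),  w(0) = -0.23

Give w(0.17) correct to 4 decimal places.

-0.2661

RK4: k1 = f(s_n, w_n); k2 = f(s_n + h/2, w_n + (h/2)·k1); k3 = f(s_n + h/2, w_n + (h/2)·k2); k4 = f(s_n + h, w_n + h·k3); w_{n+1} = w_n + (h/6)·(k1 + 2k2 + 2k3 + k4).
s=0.000000, w=-0.230000:
  k1 = f(0.000000, -0.230000) = -0.193200
  k2 = f(0.085000, -0.246422) = -0.211041
  k3 = f(0.085000, -0.247939) = -0.212716
  k4 = f(0.170000, -0.266162) = -0.233201
  w ← -0.230000 + (0.17/6)·(k1 + 2k2 + 2k3 + k4) = -0.266094
w(0.17) ≈ -0.2661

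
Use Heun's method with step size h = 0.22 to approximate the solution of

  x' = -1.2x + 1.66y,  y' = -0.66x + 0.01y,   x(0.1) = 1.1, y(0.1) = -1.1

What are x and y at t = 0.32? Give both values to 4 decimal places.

Heun on (x,y): k1 = f(t_n, state_n); k2 = f(t_n + h, state_n + h·k1); state_{n+1} = state_n + (h/2)·(k1 + k2).
0.100000: (1.100000, -1.100000)
  k1 = (-3.146000, -0.737000)
  predictor → (0.407880, -1.262140)
  k2 = (-2.584608, -0.281822)
  → (0.469633, -1.212070)
(x(0.32), y(0.32)) ≈ (0.4696, -1.2121)

0.4696, -1.2121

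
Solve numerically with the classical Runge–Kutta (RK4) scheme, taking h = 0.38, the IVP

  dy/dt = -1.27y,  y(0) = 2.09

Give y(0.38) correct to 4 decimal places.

1.2903

RK4: k1 = f(t_n, y_n); k2 = f(t_n + h/2, y_n + (h/2)·k1); k3 = f(t_n + h/2, y_n + (h/2)·k2); k4 = f(t_n + h, y_n + h·k3); y_{n+1} = y_n + (h/6)·(k1 + 2k2 + 2k3 + k4).
t=0.000000, y=2.090000:
  k1 = f(0.000000, 2.090000) = -2.654300
  k2 = f(0.190000, 1.585683) = -2.013817
  k3 = f(0.190000, 1.707375) = -2.168366
  k4 = f(0.380000, 1.266021) = -1.607847
  y ← 2.090000 + (0.38/6)·(k1 + 2k2 + 2k3 + k4) = 1.290321
y(0.38) ≈ 1.2903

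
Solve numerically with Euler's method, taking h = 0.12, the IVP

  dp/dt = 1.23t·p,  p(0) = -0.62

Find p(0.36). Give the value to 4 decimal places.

-0.6533

Euler: p_{n+1} = p_n + h·f(t_n, p_n).
t=0.000000, p=-0.620000: f=0.000000 → p ← -0.620000 + 0.12·0.000000 = -0.620000
t=0.120000, p=-0.620000: f=-0.091512 → p ← -0.620000 + 0.12·(-0.091512) = -0.630981
t=0.240000, p=-0.630981: f=-0.186266 → p ← -0.630981 + 0.12·(-0.186266) = -0.653333
p(0.36) ≈ -0.6533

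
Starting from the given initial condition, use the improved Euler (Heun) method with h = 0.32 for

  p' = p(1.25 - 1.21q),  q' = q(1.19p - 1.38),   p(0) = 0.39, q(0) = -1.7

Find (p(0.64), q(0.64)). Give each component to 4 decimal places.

Heun on (p,q): k1 = f(t_n, state_n); k2 = f(t_n + h, state_n + h·k1); state_{n+1} = state_n + (h/2)·(k1 + k2).
0.000000: (0.390000, -1.700000)
  k1 = (1.289730, 1.557030)
  predictor → (0.802714, -1.201750)
  k2 = (2.170632, 0.510468)
  → (0.943658, -1.369200)
0.320000: (0.943658, -1.369200)
  k1 = (2.742961, 0.351949)
  predictor → (1.821406, -1.256577)
  k2 = (5.046127, -0.989520)
  → (2.189912, -1.471212)
(p(0.64), q(0.64)) ≈ (2.1899, -1.4712)

2.1899, -1.4712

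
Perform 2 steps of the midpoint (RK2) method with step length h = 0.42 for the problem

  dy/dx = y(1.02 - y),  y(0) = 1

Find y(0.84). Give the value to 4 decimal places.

Midpoint: k1 = f(x_n, y_n); k2 = f(x_n + h/2, y_n + (h/2)·k1); y_{n+1} = y_n + h·k2.
x=0.000000, y=1.000000:
  k1 = f(0.000000, 1.000000) = 0.020000
  k2 = f(0.210000, 1.004200) = 0.015866
  y ← 1.000000 + 0.42·0.015866 = 1.006664
x=0.420000, y=1.006664:
  k1 = f(0.420000, 1.006664) = 0.013425
  k2 = f(0.630000, 1.009483) = 0.010617
  y ← 1.006664 + 0.42·0.010617 = 1.011123
y(0.84) ≈ 1.0111

1.0111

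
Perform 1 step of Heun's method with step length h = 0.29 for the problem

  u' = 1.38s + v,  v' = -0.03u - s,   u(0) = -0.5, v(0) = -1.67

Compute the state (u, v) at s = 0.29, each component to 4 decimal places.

-0.9256, -1.7056

Heun on (u,v): k1 = f(s_n, state_n); k2 = f(s_n + h, state_n + h·k1); state_{n+1} = state_n + (h/2)·(k1 + k2).
0.000000: (-0.500000, -1.670000)
  k1 = (-1.670000, 0.015000)
  predictor → (-0.984300, -1.665650)
  k2 = (-1.265450, -0.260471)
  → (-0.925640, -1.705593)
(u(0.29), v(0.29)) ≈ (-0.9256, -1.7056)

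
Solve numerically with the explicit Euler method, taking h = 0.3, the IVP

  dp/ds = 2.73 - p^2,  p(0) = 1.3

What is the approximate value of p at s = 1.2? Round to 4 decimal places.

Euler: p_{n+1} = p_n + h·f(s_n, p_n).
s=0.000000, p=1.300000: f=1.040000 → p ← 1.300000 + 0.3·1.040000 = 1.612000
s=0.300000, p=1.612000: f=0.131456 → p ← 1.612000 + 0.3·0.131456 = 1.651437
s=0.600000, p=1.651437: f=0.002756 → p ← 1.651437 + 0.3·0.002756 = 1.652264
s=0.900000, p=1.652264: f=0.000025 → p ← 1.652264 + 0.3·0.000025 = 1.652271
p(1.2) ≈ 1.6523

1.6523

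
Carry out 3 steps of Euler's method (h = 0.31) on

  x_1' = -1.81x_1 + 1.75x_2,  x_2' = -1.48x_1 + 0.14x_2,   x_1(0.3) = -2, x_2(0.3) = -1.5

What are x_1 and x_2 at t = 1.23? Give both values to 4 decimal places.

Euler on (x_1,x_2): x_1_{n+1} = x_1_n + h·x_1', x_2_{n+1} = x_2_n + h·x_2'.
0.300000: (-2.000000, -1.500000); f=(0.995000, 2.750000) → (-1.691550, -0.647500)
0.610000: (-1.691550, -0.647500); f=(1.928581, 2.412844) → (-1.093690, 0.100482)
0.920000: (-1.093690, 0.100482); f=(2.155422, 1.632729) → (-0.425509, 0.606628)
(x_1(1.23), x_2(1.23)) ≈ (-0.4255, 0.6066)

-0.4255, 0.6066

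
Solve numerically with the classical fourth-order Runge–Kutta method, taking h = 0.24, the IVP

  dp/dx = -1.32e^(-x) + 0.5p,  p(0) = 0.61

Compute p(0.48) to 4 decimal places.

RK4: k1 = f(x_n, p_n); k2 = f(x_n + h/2, p_n + (h/2)·k1); k3 = f(x_n + h/2, p_n + (h/2)·k2); k4 = f(x_n + h, p_n + h·k3); p_{n+1} = p_n + (h/6)·(k1 + 2k2 + 2k3 + k4).
x=0.000000, p=0.610000:
  k1 = f(0.000000, 0.610000) = -1.015000
  k2 = f(0.120000, 0.488200) = -0.926635
  k3 = f(0.120000, 0.498804) = -0.921333
  k4 = f(0.240000, 0.388880) = -0.843909
  p ← 0.610000 + (0.24/6)·(k1 + 2k2 + 2k3 + k4) = 0.387806
x=0.240000, p=0.387806:
  k1 = f(0.240000, 0.387806) = -0.844446
  k2 = f(0.360000, 0.286473) = -0.777696
  k3 = f(0.360000, 0.294483) = -0.773691
  k4 = f(0.480000, 0.202120) = -0.715734
  p ← 0.387806 + (0.24/6)·(k1 + 2k2 + 2k3 + k4) = 0.201288
p(0.48) ≈ 0.2013

0.2013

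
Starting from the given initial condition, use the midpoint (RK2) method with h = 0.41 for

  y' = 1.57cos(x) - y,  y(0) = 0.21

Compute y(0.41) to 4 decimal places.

Midpoint: k1 = f(x_n, y_n); k2 = f(x_n + h/2, y_n + (h/2)·k1); y_{n+1} = y_n + h·k2.
x=0.000000, y=0.210000:
  k1 = f(0.000000, 0.210000) = 1.360000
  k2 = f(0.205000, 0.488800) = 1.048326
  y ← 0.210000 + 0.41·1.048326 = 0.639814
y(0.41) ≈ 0.6398

0.6398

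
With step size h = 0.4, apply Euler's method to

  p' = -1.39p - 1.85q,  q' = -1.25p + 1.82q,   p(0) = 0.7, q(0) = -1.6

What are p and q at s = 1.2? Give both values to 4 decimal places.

5.8541, -12.0766

Euler on (p,q): p_{n+1} = p_n + h·p', q_{n+1} = q_n + h·q'.
0.000000: (0.700000, -1.600000); f=(1.987000, -3.787000) → (1.494800, -3.114800)
0.400000: (1.494800, -3.114800); f=(3.684608, -7.537436) → (2.968643, -6.129774)
0.800000: (2.968643, -6.129774); f=(7.213669, -14.866993) → (5.854111, -12.076572)
(p(1.2), q(1.2)) ≈ (5.8541, -12.0766)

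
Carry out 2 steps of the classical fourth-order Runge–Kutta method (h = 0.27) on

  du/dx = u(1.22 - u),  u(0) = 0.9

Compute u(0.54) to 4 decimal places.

RK4: k1 = f(x_n, u_n); k2 = f(x_n + h/2, u_n + (h/2)·k1); k3 = f(x_n + h/2, u_n + (h/2)·k2); k4 = f(x_n + h, u_n + h·k3); u_{n+1} = u_n + (h/6)·(k1 + 2k2 + 2k3 + k4).
x=0.000000, u=0.900000:
  k1 = f(0.000000, 0.900000) = 0.288000
  k2 = f(0.135000, 0.938880) = 0.263938
  k3 = f(0.135000, 0.935632) = 0.266064
  k4 = f(0.270000, 0.971837) = 0.241174
  u ← 0.900000 + (0.27/6)·(k1 + 2k2 + 2k3 + k4) = 0.971513
x=0.270000, u=0.971513:
  k1 = f(0.270000, 0.971513) = 0.241408
  k2 = f(0.405000, 1.004103) = 0.216783
  k3 = f(0.405000, 1.000779) = 0.219392
  k4 = f(0.540000, 1.030749) = 0.195070
  u ← 0.971513 + (0.27/6)·(k1 + 2k2 + 2k3 + k4) = 1.030410
u(0.54) ≈ 1.0304

1.0304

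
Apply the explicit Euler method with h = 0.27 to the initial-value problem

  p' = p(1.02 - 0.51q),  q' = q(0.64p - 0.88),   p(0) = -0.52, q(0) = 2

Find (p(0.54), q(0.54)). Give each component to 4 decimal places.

-0.5669, 0.9046

Euler on (p,q): p_{n+1} = p_n + h·p', q_{n+1} = q_n + h·q'.
0.000000: (-0.520000, 2.000000); f=(0.000000, -2.425600) → (-0.520000, 1.345088)
0.270000: (-0.520000, 1.345088); f=(-0.173683, -1.631323) → (-0.566894, 0.904631)
(p(0.54), q(0.54)) ≈ (-0.5669, 0.9046)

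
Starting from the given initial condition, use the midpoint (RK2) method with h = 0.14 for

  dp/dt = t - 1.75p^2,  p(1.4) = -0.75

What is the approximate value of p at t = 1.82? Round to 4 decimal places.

-0.3464

Midpoint: k1 = f(t_n, p_n); k2 = f(t_n + h/2, p_n + (h/2)·k1); p_{n+1} = p_n + h·k2.
t=1.400000, p=-0.750000:
  k1 = f(1.400000, -0.750000) = 0.415625
  k2 = f(1.470000, -0.720906) = 0.560515
  p ← -0.750000 + 0.14·0.560515 = -0.671528
t=1.540000, p=-0.671528:
  k1 = f(1.540000, -0.671528) = 0.750838
  k2 = f(1.610000, -0.618969) = 0.939535
  p ← -0.671528 + 0.14·0.939535 = -0.539993
t=1.680000, p=-0.539993:
  k1 = f(1.680000, -0.539993) = 1.169713
  k2 = f(1.750000, -0.458113) = 1.382732
  p ← -0.539993 + 0.14·1.382732 = -0.346411
p(1.82) ≈ -0.3464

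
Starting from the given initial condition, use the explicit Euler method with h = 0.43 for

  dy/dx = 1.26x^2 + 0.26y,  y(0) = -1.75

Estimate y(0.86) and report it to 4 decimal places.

Euler: y_{n+1} = y_n + h·f(x_n, y_n).
x=0.000000, y=-1.750000: f=-0.455000 → y ← -1.750000 + 0.43·(-0.455000) = -1.945650
x=0.430000, y=-1.945650: f=-0.272895 → y ← -1.945650 + 0.43·(-0.272895) = -2.062995
y(0.86) ≈ -2.0630

-2.0630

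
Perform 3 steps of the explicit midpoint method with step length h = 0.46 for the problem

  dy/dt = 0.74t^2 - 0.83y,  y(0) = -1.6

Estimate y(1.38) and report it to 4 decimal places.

Midpoint: k1 = f(t_n, y_n); k2 = f(t_n + h/2, y_n + (h/2)·k1); y_{n+1} = y_n + h·k2.
t=0.000000, y=-1.600000:
  k1 = f(0.000000, -1.600000) = 1.328000
  k2 = f(0.230000, -1.294560) = 1.113631
  y ← -1.600000 + 0.46·1.113631 = -1.087730
t=0.460000, y=-1.087730:
  k1 = f(0.460000, -1.087730) = 1.059400
  k2 = f(0.690000, -0.844068) = 1.052890
  y ← -1.087730 + 0.46·1.052890 = -0.603400
t=0.920000, y=-0.603400:
  k1 = f(0.920000, -0.603400) = 1.127158
  k2 = f(1.150000, -0.344154) = 1.264298
  y ← -0.603400 + 0.46·1.264298 = -0.021823
y(1.38) ≈ -0.0218

-0.0218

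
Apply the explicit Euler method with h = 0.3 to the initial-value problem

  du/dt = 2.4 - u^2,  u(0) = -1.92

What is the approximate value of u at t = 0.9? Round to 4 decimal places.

-5.4969

Euler: u_{n+1} = u_n + h·f(t_n, u_n).
t=0.000000, u=-1.920000: f=-1.286400 → u ← -1.920000 + 0.3·(-1.286400) = -2.305920
t=0.300000, u=-2.305920: f=-2.917267 → u ← -2.305920 + 0.3·(-2.917267) = -3.181100
t=0.600000, u=-3.181100: f=-7.719398 → u ← -3.181100 + 0.3·(-7.719398) = -5.496919
u(0.9) ≈ -5.4969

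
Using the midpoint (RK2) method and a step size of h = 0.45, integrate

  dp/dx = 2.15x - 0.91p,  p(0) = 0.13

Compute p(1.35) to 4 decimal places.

1.4293

Midpoint: k1 = f(x_n, p_n); k2 = f(x_n + h/2, p_n + (h/2)·k1); p_{n+1} = p_n + h·k2.
x=0.000000, p=0.130000:
  k1 = f(0.000000, 0.130000) = -0.118300
  k2 = f(0.225000, 0.103383) = 0.389672
  p ← 0.130000 + 0.45·0.389672 = 0.305352
x=0.450000, p=0.305352:
  k1 = f(0.450000, 0.305352) = 0.689629
  k2 = f(0.675000, 0.460519) = 1.032178
  p ← 0.305352 + 0.45·1.032178 = 0.769832
x=0.900000, p=0.769832:
  k1 = f(0.900000, 0.769832) = 1.234453
  k2 = f(1.125000, 1.047584) = 1.465448
  p ← 0.769832 + 0.45·1.465448 = 1.429284
p(1.35) ≈ 1.4293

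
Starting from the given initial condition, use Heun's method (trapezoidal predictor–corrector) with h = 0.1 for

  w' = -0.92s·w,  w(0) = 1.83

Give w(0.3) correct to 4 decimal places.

Heun: k1 = f(s_n, w_n); k2 = f(s_n + h, w_n + h·k1); w_{n+1} = w_n + (h/2)·(k1 + k2).
s=0.000000, w=1.830000:
  k1 = f(0.000000, 1.830000) = 0.000000
  k2 = f(0.100000, 1.830000) = -0.168360
  w ← 1.830000 + (0.1/2)·(0.000000 + (-0.168360)) = 1.821582
s=0.100000, w=1.821582:
  k1 = f(0.100000, 1.821582) = -0.167586
  k2 = f(0.200000, 1.804823) = -0.332088
  w ← 1.821582 + (0.1/2)·(-0.167586 + (-0.332088)) = 1.796598
s=0.200000, w=1.796598:
  k1 = f(0.200000, 1.796598) = -0.330574
  k2 = f(0.300000, 1.763541) = -0.486737
  w ← 1.796598 + (0.1/2)·(-0.330574 + (-0.486737)) = 1.755733
w(0.3) ≈ 1.7557

1.7557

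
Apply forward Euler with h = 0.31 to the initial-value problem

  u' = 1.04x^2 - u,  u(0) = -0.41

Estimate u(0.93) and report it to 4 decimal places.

Euler: u_{n+1} = u_n + h·f(x_n, u_n).
x=0.000000, u=-0.410000: f=0.410000 → u ← -0.410000 + 0.31·0.410000 = -0.282900
x=0.310000, u=-0.282900: f=0.382844 → u ← -0.282900 + 0.31·0.382844 = -0.164218
x=0.620000, u=-0.164218: f=0.563994 → u ← -0.164218 + 0.31·0.563994 = 0.010620
u(0.93) ≈ 0.0106

0.0106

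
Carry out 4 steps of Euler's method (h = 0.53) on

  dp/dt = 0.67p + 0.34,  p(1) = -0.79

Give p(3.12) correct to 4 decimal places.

-1.4602

Euler: p_{n+1} = p_n + h·f(t_n, p_n).
t=1.000000, p=-0.790000: f=-0.189300 → p ← -0.790000 + 0.53·(-0.189300) = -0.890329
t=1.530000, p=-0.890329: f=-0.256520 → p ← -0.890329 + 0.53·(-0.256520) = -1.026285
t=2.060000, p=-1.026285: f=-0.347611 → p ← -1.026285 + 0.53·(-0.347611) = -1.210519
t=2.590000, p=-1.210519: f=-0.471047 → p ← -1.210519 + 0.53·(-0.471047) = -1.460174
p(3.12) ≈ -1.4602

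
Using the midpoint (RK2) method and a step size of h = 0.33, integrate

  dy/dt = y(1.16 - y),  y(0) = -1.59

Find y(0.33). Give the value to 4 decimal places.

Midpoint: k1 = f(t_n, y_n); k2 = f(t_n + h/2, y_n + (h/2)·k1); y_{n+1} = y_n + h·k2.
t=0.000000, y=-1.590000:
  k1 = f(0.000000, -1.590000) = -4.372500
  k2 = f(0.165000, -2.311463) = -8.024155
  y ← -1.590000 + 0.33·(-8.024155) = -4.237971
y(0.33) ≈ -4.2380

-4.2380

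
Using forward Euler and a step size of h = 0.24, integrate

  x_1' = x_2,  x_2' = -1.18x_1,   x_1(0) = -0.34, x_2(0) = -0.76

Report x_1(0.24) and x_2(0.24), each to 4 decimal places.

-0.5224, -0.6637

Euler on (x_1,x_2): x_1_{n+1} = x_1_n + h·x_1', x_2_{n+1} = x_2_n + h·x_2'.
0.000000: (-0.340000, -0.760000); f=(-0.760000, 0.401200) → (-0.522400, -0.663712)
(x_1(0.24), x_2(0.24)) ≈ (-0.5224, -0.6637)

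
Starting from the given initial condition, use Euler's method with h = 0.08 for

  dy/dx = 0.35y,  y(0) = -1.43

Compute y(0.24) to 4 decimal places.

-1.5535

Euler: y_{n+1} = y_n + h·f(x_n, y_n).
x=0.000000, y=-1.430000: f=-0.500500 → y ← -1.430000 + 0.08·(-0.500500) = -1.470040
x=0.080000, y=-1.470040: f=-0.514514 → y ← -1.470040 + 0.08·(-0.514514) = -1.511201
x=0.160000, y=-1.511201: f=-0.528920 → y ← -1.511201 + 0.08·(-0.528920) = -1.553515
y(0.24) ≈ -1.5535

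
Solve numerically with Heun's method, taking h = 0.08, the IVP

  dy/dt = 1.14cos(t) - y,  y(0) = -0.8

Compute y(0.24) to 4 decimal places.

-0.3891

Heun: k1 = f(t_n, y_n); k2 = f(t_n + h, y_n + h·k1); y_{n+1} = y_n + (h/2)·(k1 + k2).
t=0.000000, y=-0.800000:
  k1 = f(0.000000, -0.800000) = 1.940000
  k2 = f(0.080000, -0.644800) = 1.781154
  y ← -0.800000 + (0.08/2)·(1.940000 + 1.781154) = -0.651154
t=0.080000, y=-0.651154:
  k1 = f(0.080000, -0.651154) = 1.787508
  k2 = f(0.160000, -0.508153) = 1.633592
  y ← -0.651154 + (0.08/2)·(1.787508 + 1.633592) = -0.514310
t=0.160000, y=-0.514310:
  k1 = f(0.160000, -0.514310) = 1.639749
  k2 = f(0.240000, -0.383130) = 1.490455
  y ← -0.514310 + (0.08/2)·(1.639749 + 1.490455) = -0.389102
y(0.24) ≈ -0.3891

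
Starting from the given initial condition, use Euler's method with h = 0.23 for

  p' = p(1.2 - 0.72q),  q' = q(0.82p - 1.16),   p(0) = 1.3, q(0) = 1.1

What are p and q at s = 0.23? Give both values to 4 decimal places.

Euler on (p,q): p_{n+1} = p_n + h·p', q_{n+1} = q_n + h·q'.
0.000000: (1.300000, 1.100000); f=(0.530400, -0.103400) → (1.421992, 1.076218)
(p(0.23), q(0.23)) ≈ (1.4220, 1.0762)

1.4220, 1.0762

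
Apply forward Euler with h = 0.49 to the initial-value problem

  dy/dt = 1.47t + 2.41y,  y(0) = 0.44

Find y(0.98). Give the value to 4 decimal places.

2.4457

Euler: y_{n+1} = y_n + h·f(t_n, y_n).
t=0.000000, y=0.440000: f=1.060400 → y ← 0.440000 + 0.49·1.060400 = 0.959596
t=0.490000, y=0.959596: f=3.032926 → y ← 0.959596 + 0.49·3.032926 = 2.445730
y(0.98) ≈ 2.4457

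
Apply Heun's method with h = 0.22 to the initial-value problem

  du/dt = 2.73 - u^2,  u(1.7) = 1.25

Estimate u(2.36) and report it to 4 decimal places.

1.5861

Heun: k1 = f(t_n, u_n); k2 = f(t_n + h, u_n + h·k1); u_{n+1} = u_n + (h/2)·(k1 + k2).
t=1.700000, u=1.250000:
  k1 = f(1.700000, 1.250000) = 1.167500
  k2 = f(1.920000, 1.506850) = 0.459403
  u ← 1.250000 + (0.22/2)·(1.167500 + 0.459403) = 1.428959
t=1.920000, u=1.428959:
  k1 = f(1.920000, 1.428959) = 0.688075
  k2 = f(2.140000, 1.580336) = 0.232538
  u ← 1.428959 + (0.22/2)·(0.688075 + 0.232538) = 1.530227
t=2.140000, u=1.530227:
  k1 = f(2.140000, 1.530227) = 0.388406
  k2 = f(2.360000, 1.615676) = 0.119591
  u ← 1.530227 + (0.22/2)·(0.388406 + 0.119591) = 1.586106
u(2.36) ≈ 1.5861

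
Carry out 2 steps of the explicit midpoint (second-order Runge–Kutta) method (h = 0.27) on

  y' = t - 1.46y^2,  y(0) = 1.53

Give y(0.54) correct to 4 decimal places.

Midpoint: k1 = f(t_n, y_n); k2 = f(t_n + h/2, y_n + (h/2)·k1); y_{n+1} = y_n + h·k2.
t=0.000000, y=1.530000:
  k1 = f(0.000000, 1.530000) = -3.417714
  k2 = f(0.135000, 1.068609) = -1.532210
  y ← 1.530000 + 0.27·(-1.532210) = 1.116303
t=0.270000, y=1.116303:
  k1 = f(0.270000, 1.116303) = -1.549355
  k2 = f(0.405000, 0.907141) = -0.796440
  y ← 1.116303 + 0.27·(-0.796440) = 0.901265
y(0.54) ≈ 0.9013

0.9013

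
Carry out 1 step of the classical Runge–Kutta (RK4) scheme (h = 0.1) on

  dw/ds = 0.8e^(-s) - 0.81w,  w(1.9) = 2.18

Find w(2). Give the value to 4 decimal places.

RK4: k1 = f(s_n, w_n); k2 = f(s_n + h/2, w_n + (h/2)·k1); k3 = f(s_n + h/2, w_n + (h/2)·k2); k4 = f(s_n + h, w_n + h·k3); w_{n+1} = w_n + (h/6)·(k1 + 2k2 + 2k3 + k4).
s=1.900000, w=2.180000:
  k1 = f(1.900000, 2.180000) = -1.646145
  k2 = f(1.950000, 2.097693) = -1.585312
  k3 = f(1.950000, 2.100734) = -1.587776
  k4 = f(2.000000, 2.021222) = -1.528922
  w ← 2.180000 + (0.1/6)·(k1 + 2k2 + 2k3 + k4) = 2.021313
w(2) ≈ 2.0213

2.0213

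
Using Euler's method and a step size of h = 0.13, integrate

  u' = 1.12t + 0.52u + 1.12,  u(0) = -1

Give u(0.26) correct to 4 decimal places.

Euler: u_{n+1} = u_n + h·f(t_n, u_n).
t=0.000000, u=-1.000000: f=0.600000 → u ← -1.000000 + 0.13·0.600000 = -0.922000
t=0.130000, u=-0.922000: f=0.786160 → u ← -0.922000 + 0.13·0.786160 = -0.819799
u(0.26) ≈ -0.8198

-0.8198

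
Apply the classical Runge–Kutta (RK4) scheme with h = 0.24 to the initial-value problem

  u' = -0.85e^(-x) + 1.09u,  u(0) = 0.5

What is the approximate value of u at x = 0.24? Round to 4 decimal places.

0.4411

RK4: k1 = f(x_n, u_n); k2 = f(x_n + h/2, u_n + (h/2)·k1); k3 = f(x_n + h/2, u_n + (h/2)·k2); k4 = f(x_n + h, u_n + h·k3); u_{n+1} = u_n + (h/6)·(k1 + 2k2 + 2k3 + k4).
x=0.000000, u=0.500000:
  k1 = f(0.000000, 0.500000) = -0.305000
  k2 = f(0.120000, 0.463400) = -0.248776
  k3 = f(0.120000, 0.470147) = -0.241422
  k4 = f(0.240000, 0.442059) = -0.186790
  u ← 0.500000 + (0.24/6)·(k1 + 2k2 + 2k3 + k4) = 0.441113
u(0.24) ≈ 0.4411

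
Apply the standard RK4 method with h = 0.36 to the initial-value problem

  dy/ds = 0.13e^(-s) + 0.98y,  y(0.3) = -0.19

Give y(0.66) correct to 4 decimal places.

RK4: k1 = f(s_n, y_n); k2 = f(s_n + h/2, y_n + (h/2)·k1); k3 = f(s_n + h/2, y_n + (h/2)·k2); k4 = f(s_n + h, y_n + h·k3); y_{n+1} = y_n + (h/6)·(k1 + 2k2 + 2k3 + k4).
s=0.300000, y=-0.190000:
  k1 = f(0.300000, -0.190000) = -0.089894
  k2 = f(0.480000, -0.206181) = -0.121615
  k3 = f(0.480000, -0.211891) = -0.127211
  k4 = f(0.660000, -0.235796) = -0.163889
  y ← -0.190000 + (0.36/6)·(k1 + 2k2 + 2k3 + k4) = -0.235086
y(0.66) ≈ -0.2351

-0.2351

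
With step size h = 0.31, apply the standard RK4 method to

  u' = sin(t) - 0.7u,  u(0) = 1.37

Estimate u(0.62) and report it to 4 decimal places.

1.0492

RK4: k1 = f(t_n, u_n); k2 = f(t_n + h/2, u_n + (h/2)·k1); k3 = f(t_n + h/2, u_n + (h/2)·k2); k4 = f(t_n + h, u_n + h·k3); u_{n+1} = u_n + (h/6)·(k1 + 2k2 + 2k3 + k4).
t=0.000000, u=1.370000:
  k1 = f(0.000000, 1.370000) = -0.959000
  k2 = f(0.155000, 1.221355) = -0.700568
  k3 = f(0.155000, 1.261412) = -0.728608
  k4 = f(0.310000, 1.144131) = -0.495833
  u ← 1.370000 + (0.31/6)·(k1 + 2k2 + 2k3 + k4) = 1.147152
t=0.310000, u=1.147152:
  k1 = f(0.310000, 1.147152) = -0.497948
  k2 = f(0.465000, 1.069970) = -0.300556
  k3 = f(0.465000, 1.100566) = -0.321973
  k4 = f(0.620000, 1.047340) = -0.152103
  u ← 1.147152 + (0.31/6)·(k1 + 2k2 + 2k3 + k4) = 1.049238
u(0.62) ≈ 1.0492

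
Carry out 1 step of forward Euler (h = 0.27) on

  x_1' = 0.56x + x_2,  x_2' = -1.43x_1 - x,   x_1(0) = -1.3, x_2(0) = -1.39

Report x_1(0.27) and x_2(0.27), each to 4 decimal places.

Euler on (x_1,x_2): x_1_{n+1} = x_1_n + h·x_1', x_2_{n+1} = x_2_n + h·x_2'.
0.000000: (-1.300000, -1.390000); f=(-1.390000, 1.859000) → (-1.675300, -0.888070)
(x_1(0.27), x_2(0.27)) ≈ (-1.6753, -0.8881)

-1.6753, -0.8881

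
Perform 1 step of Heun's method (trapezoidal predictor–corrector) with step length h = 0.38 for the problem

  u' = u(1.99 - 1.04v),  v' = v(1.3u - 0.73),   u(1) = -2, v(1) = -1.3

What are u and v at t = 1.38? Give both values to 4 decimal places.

-4.6770, -0.9122

Heun on (u,v): k1 = f(t_n, state_n); k2 = f(t_n + h, state_n + h·k1); state_{n+1} = state_n + (h/2)·(k1 + k2).
1.000000: (-2.000000, -1.300000)
  k1 = (-6.684000, 4.329000)
  predictor → (-4.539920, 0.345020)
  k2 = (-7.405423, -2.288137)
  → (-4.676990, -0.912236)
(u(1.38), v(1.38)) ≈ (-4.6770, -0.9122)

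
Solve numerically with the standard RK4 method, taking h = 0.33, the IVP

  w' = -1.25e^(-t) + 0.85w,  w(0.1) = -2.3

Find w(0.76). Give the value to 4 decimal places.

-4.7859

RK4: k1 = f(t_n, w_n); k2 = f(t_n + h/2, w_n + (h/2)·k1); k3 = f(t_n + h/2, w_n + (h/2)·k2); k4 = f(t_n + h, w_n + h·k3); w_{n+1} = w_n + (h/6)·(k1 + 2k2 + 2k3 + k4).
t=0.100000, w=-2.300000:
  k1 = f(0.100000, -2.300000) = -3.086047
  k2 = f(0.265000, -2.809198) = -3.346825
  k3 = f(0.265000, -2.852226) = -3.383400
  k4 = f(0.430000, -3.416522) = -3.717180
  w ← -2.300000 + (0.33/6)·(k1 + 2k2 + 2k3 + k4) = -3.414502
t=0.430000, w=-3.414502:
  k1 = f(0.430000, -3.414502) = -3.715463
  k2 = f(0.595000, -4.027554) = -4.112874
  k3 = f(0.595000, -4.093126) = -4.168611
  k4 = f(0.760000, -4.790144) = -4.656205
  w ← -3.414502 + (0.33/6)·(k1 + 2k2 + 2k3 + k4) = -4.785907
w(0.76) ≈ -4.7859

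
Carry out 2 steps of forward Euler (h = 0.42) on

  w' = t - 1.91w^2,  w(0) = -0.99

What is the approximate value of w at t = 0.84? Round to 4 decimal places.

Euler: w_{n+1} = w_n + h·f(t_n, w_n).
t=0.000000, w=-0.990000: f=-1.871991 → w ← -0.990000 + 0.42·(-1.871991) = -1.776236
t=0.420000, w=-1.776236: f=-5.606079 → w ← -1.776236 + 0.42·(-5.606079) = -4.130789
w(0.84) ≈ -4.1308

-4.1308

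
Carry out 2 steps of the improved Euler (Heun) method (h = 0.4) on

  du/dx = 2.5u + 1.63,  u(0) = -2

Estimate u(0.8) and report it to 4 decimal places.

-9.0770

Heun: k1 = f(x_n, u_n); k2 = f(x_n + h, u_n + h·k1); u_{n+1} = u_n + (h/2)·(k1 + k2).
x=0.000000, u=-2.000000:
  k1 = f(0.000000, -2.000000) = -3.370000
  k2 = f(0.400000, -3.348000) = -6.740000
  u ← -2.000000 + (0.4/2)·(-3.370000 + (-6.740000)) = -4.022000
x=0.400000, u=-4.022000:
  k1 = f(0.400000, -4.022000) = -8.425000
  k2 = f(0.800000, -7.392000) = -16.850000
  u ← -4.022000 + (0.4/2)·(-8.425000 + (-16.850000)) = -9.077000
u(0.8) ≈ -9.0770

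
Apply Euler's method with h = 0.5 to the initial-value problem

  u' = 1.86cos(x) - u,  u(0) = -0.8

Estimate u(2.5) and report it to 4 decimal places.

-0.0934

Euler: u_{n+1} = u_n + h·f(x_n, u_n).
x=0.000000, u=-0.800000: f=2.660000 → u ← -0.800000 + 0.5·2.660000 = 0.530000
x=0.500000, u=0.530000: f=1.102304 → u ← 0.530000 + 0.5·1.102304 = 1.081152
x=1.000000, u=1.081152: f=-0.076189 → u ← 1.081152 + 0.5·(-0.076189) = 1.043057
x=1.500000, u=1.043057: f=-0.911486 → u ← 1.043057 + 0.5·(-0.911486) = 0.587314
x=2.000000, u=0.587314: f=-1.361347 → u ← 0.587314 + 0.5·(-1.361347) = -0.093360
u(2.5) ≈ -0.0934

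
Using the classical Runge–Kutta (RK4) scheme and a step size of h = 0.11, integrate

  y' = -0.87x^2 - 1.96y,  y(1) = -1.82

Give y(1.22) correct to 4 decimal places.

-1.3774

RK4: k1 = f(x_n, y_n); k2 = f(x_n + h/2, y_n + (h/2)·k1); k3 = f(x_n + h/2, y_n + (h/2)·k2); k4 = f(x_n + h, y_n + h·k3); y_{n+1} = y_n + (h/6)·(k1 + 2k2 + 2k3 + k4).
x=1.000000, y=-1.820000:
  k1 = f(1.000000, -1.820000) = 2.697200
  k2 = f(1.055000, -1.671654) = 2.308110
  k3 = f(1.055000, -1.693054) = 2.350054
  k4 = f(1.110000, -1.561494) = 1.988601
  y ← -1.820000 + (0.11/6)·(k1 + 2k2 + 2k3 + k4) = -1.563294
x=1.110000, y=-1.563294:
  k1 = f(1.110000, -1.563294) = 1.992130
  k2 = f(1.165000, -1.453727) = 1.668519
  k3 = f(1.165000, -1.471526) = 1.703405
  k4 = f(1.220000, -1.375920) = 1.401895
  y ← -1.563294 + (0.11/6)·(k1 + 2k2 + 2k3 + k4) = -1.377433
y(1.22) ≈ -1.3774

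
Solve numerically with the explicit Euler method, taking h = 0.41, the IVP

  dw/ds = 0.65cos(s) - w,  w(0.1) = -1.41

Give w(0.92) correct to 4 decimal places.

-0.1018

Euler: w_{n+1} = w_n + h·f(s_n, w_n).
s=0.100000, w=-1.410000: f=2.056753 → w ← -1.410000 + 0.41·2.056753 = -0.566731
s=0.510000, w=-0.566731: f=1.134015 → w ← -0.566731 + 0.41·1.134015 = -0.101785
w(0.92) ≈ -0.1018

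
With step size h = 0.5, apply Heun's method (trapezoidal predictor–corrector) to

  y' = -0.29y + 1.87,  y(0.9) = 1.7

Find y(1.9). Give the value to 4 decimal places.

2.8913

Heun: k1 = f(s_n, y_n); k2 = f(s_n + h, y_n + h·k1); y_{n+1} = y_n + (h/2)·(k1 + k2).
s=0.900000, y=1.700000:
  k1 = f(0.900000, 1.700000) = 1.377000
  k2 = f(1.400000, 2.388500) = 1.177335
  y ← 1.700000 + (0.5/2)·(1.377000 + 1.177335) = 2.338584
s=1.400000, y=2.338584:
  k1 = f(1.400000, 2.338584) = 1.191811
  k2 = f(1.900000, 2.934489) = 1.018998
  y ← 2.338584 + (0.5/2)·(1.191811 + 1.018998) = 2.891286
y(1.9) ≈ 2.8913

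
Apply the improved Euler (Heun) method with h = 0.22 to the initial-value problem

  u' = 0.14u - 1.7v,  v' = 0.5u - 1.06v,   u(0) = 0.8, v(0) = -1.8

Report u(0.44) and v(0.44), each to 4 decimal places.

Heun on (u,v): k1 = f(t_n, state_n); k2 = f(t_n + h, state_n + h·k1); state_{n+1} = state_n + (h/2)·(k1 + k2).
0.000000: (0.800000, -1.800000)
  k1 = (3.172000, 2.308000)
  predictor → (1.497840, -1.292240)
  k2 = (2.406506, 2.118694)
  → (1.413636, -1.313064)
0.220000: (1.413636, -1.313064)
  k1 = (2.430117, 2.098665)
  predictor → (1.948261, -0.851357)
  k2 = (1.720064, 1.876569)
  → (1.870156, -0.875788)
(u(0.44), v(0.44)) ≈ (1.8702, -0.8758)

1.8702, -0.8758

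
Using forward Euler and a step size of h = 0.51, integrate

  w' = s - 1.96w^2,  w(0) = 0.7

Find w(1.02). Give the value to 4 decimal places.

Euler: w_{n+1} = w_n + h·f(s_n, w_n).
s=0.000000, w=0.700000: f=-0.960400 → w ← 0.700000 + 0.51·(-0.960400) = 0.210196
s=0.510000, w=0.210196: f=0.423403 → w ← 0.210196 + 0.51·0.423403 = 0.426131
w(1.02) ≈ 0.4261

0.4261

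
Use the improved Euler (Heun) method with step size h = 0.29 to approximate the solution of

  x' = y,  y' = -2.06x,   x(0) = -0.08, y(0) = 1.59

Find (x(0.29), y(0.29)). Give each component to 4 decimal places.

0.3880, 1.5001

Heun on (x,y): k1 = f(t_n, state_n); k2 = f(t_n + h, state_n + h·k1); state_{n+1} = state_n + (h/2)·(k1 + k2).
0.000000: (-0.080000, 1.590000)
  k1 = (1.590000, 0.164800)
  predictor → (0.381100, 1.637792)
  k2 = (1.637792, -0.785066)
  → (0.388030, 1.500061)
(x(0.29), y(0.29)) ≈ (0.3880, 1.5001)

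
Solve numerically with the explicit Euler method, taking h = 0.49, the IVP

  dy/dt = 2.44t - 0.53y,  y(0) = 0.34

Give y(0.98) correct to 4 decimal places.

0.7722

Euler: y_{n+1} = y_n + h·f(t_n, y_n).
t=0.000000, y=0.340000: f=-0.180200 → y ← 0.340000 + 0.49·(-0.180200) = 0.251702
t=0.490000, y=0.251702: f=1.062198 → y ← 0.251702 + 0.49·1.062198 = 0.772179
y(0.98) ≈ 0.7722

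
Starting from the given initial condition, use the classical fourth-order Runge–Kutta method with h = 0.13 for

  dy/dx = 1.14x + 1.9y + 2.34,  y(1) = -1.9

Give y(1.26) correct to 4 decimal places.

RK4: k1 = f(x_n, y_n); k2 = f(x_n + h/2, y_n + (h/2)·k1); k3 = f(x_n + h/2, y_n + (h/2)·k2); k4 = f(x_n + h, y_n + h·k3); y_{n+1} = y_n + (h/6)·(k1 + 2k2 + 2k3 + k4).
x=1.000000, y=-1.900000:
  k1 = f(1.000000, -1.900000) = -0.130000
  k2 = f(1.065000, -1.908450) = -0.071955
  k3 = f(1.065000, -1.904677) = -0.064786
  k4 = f(1.130000, -1.908422) = 0.002198
  y ← -1.900000 + (0.13/6)·(k1 + 2k2 + 2k3 + k4) = -1.908695
x=1.130000, y=-1.908695:
  k1 = f(1.130000, -1.908695) = 0.001680
  k2 = f(1.195000, -1.908585) = 0.075988
  k3 = f(1.195000, -1.903755) = 0.085165
  k4 = f(1.260000, -1.897623) = 0.170916
  y ← -1.908695 + (0.13/6)·(k1 + 2k2 + 2k3 + k4) = -1.897972
y(1.26) ≈ -1.8980

-1.8980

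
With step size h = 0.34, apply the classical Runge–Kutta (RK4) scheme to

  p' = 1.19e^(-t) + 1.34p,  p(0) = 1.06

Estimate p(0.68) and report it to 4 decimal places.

RK4: k1 = f(t_n, p_n); k2 = f(t_n + h/2, p_n + (h/2)·k1); k3 = f(t_n + h/2, p_n + (h/2)·k2); k4 = f(t_n + h, p_n + h·k3); p_{n+1} = p_n + (h/6)·(k1 + 2k2 + 2k3 + k4).
t=0.000000, p=1.060000:
  k1 = f(0.000000, 1.060000) = 2.610400
  k2 = f(0.170000, 1.503768) = 3.019010
  k3 = f(0.170000, 1.573232) = 3.112092
  k4 = f(0.340000, 2.118111) = 3.685276
  p ← 1.060000 + (0.34/6)·(k1 + 2k2 + 2k3 + k4) = 2.111613
t=0.340000, p=2.111613:
  k1 = f(0.340000, 2.111613) = 3.676568
  k2 = f(0.510000, 2.736630) = 4.381674
  k3 = f(0.510000, 2.856498) = 4.542297
  k4 = f(0.680000, 3.655994) = 5.501906
  p ← 2.111613 + (0.34/6)·(k1 + 2k2 + 2k3 + k4) = 3.643110
p(0.68) ≈ 3.6431

3.6431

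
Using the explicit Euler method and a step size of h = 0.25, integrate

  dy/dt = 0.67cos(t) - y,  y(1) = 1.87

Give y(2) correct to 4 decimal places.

Euler: y_{n+1} = y_n + h·f(t_n, y_n).
t=1.000000, y=1.870000: f=-1.507997 → y ← 1.870000 + 0.25·(-1.507997) = 1.493001
t=1.250000, y=1.493001: f=-1.281735 → y ← 1.493001 + 0.25·(-1.281735) = 1.172567
t=1.500000, y=1.172567: f=-1.125173 → y ← 1.172567 + 0.25·(-1.125173) = 0.891274
t=1.750000, y=0.891274: f=-1.010699 → y ← 0.891274 + 0.25·(-1.010699) = 0.638599
y(2) ≈ 0.6386

0.6386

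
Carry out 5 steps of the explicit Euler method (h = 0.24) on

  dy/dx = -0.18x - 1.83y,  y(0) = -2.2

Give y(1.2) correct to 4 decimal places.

Euler: y_{n+1} = y_n + h·f(x_n, y_n).
x=0.000000, y=-2.200000: f=4.026000 → y ← -2.200000 + 0.24·4.026000 = -1.233760
x=0.240000, y=-1.233760: f=2.214581 → y ← -1.233760 + 0.24·2.214581 = -0.702261
x=0.480000, y=-0.702261: f=1.198737 → y ← -0.702261 + 0.24·1.198737 = -0.414564
x=0.720000, y=-0.414564: f=0.629052 → y ← -0.414564 + 0.24·0.629052 = -0.263591
x=0.960000, y=-0.263591: f=0.309572 → y ← -0.263591 + 0.24·0.309572 = -0.189294
y(1.2) ≈ -0.1893

-0.1893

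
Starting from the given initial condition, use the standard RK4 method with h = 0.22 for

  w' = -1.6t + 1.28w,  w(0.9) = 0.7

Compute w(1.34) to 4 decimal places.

0.1901

RK4: k1 = f(t_n, w_n); k2 = f(t_n + h/2, w_n + (h/2)·k1); k3 = f(t_n + h/2, w_n + (h/2)·k2); k4 = f(t_n + h, w_n + h·k3); w_{n+1} = w_n + (h/6)·(k1 + 2k2 + 2k3 + k4).
t=0.900000, w=0.700000:
  k1 = f(0.900000, 0.700000) = -0.544000
  k2 = f(1.010000, 0.640160) = -0.796595
  k3 = f(1.010000, 0.612375) = -0.832161
  k4 = f(1.120000, 0.516925) = -1.130336
  w ← 0.700000 + (0.22/6)·(k1 + 2k2 + 2k3 + k4) = 0.519166
t=1.120000, w=0.519166:
  k1 = f(1.120000, 0.519166) = -1.127468
  k2 = f(1.230000, 0.395144) = -1.462216
  k3 = f(1.230000, 0.358322) = -1.509348
  k4 = f(1.340000, 0.187109) = -1.904500
  w ← 0.519166 + (0.22/6)·(k1 + 2k2 + 2k3 + k4) = 0.190079
w(1.34) ≈ 0.1901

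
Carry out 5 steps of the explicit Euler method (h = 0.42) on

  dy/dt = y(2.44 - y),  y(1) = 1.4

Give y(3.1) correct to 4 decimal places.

Euler: y_{n+1} = y_n + h·f(t_n, y_n).
t=1.000000, y=1.400000: f=1.456000 → y ← 1.400000 + 0.42·1.456000 = 2.011520
t=1.420000, y=2.011520: f=0.861896 → y ← 2.011520 + 0.42·0.861896 = 2.373516
t=1.840000, y=2.373516: f=0.157800 → y ← 2.373516 + 0.42·0.157800 = 2.439792
t=2.260000, y=2.439792: f=0.000507 → y ← 2.439792 + 0.42·0.000507 = 2.440005
t=2.680000, y=2.440005: f=-0.000013 → y ← 2.440005 + 0.42·(-0.000013) = 2.440000
y(3.1) ≈ 2.4400

2.4400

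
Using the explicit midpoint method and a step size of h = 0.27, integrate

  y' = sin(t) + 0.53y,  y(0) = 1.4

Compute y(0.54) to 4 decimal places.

2.0157

Midpoint: k1 = f(t_n, y_n); k2 = f(t_n + h/2, y_n + (h/2)·k1); y_{n+1} = y_n + h·k2.
t=0.000000, y=1.400000:
  k1 = f(0.000000, 1.400000) = 0.742000
  k2 = f(0.135000, 1.500170) = 0.929680
  y ← 1.400000 + 0.27·0.929680 = 1.651014
t=0.270000, y=1.651014:
  k1 = f(0.270000, 1.651014) = 1.141769
  k2 = f(0.405000, 1.805152) = 1.350750
  y ← 1.651014 + 0.27·1.350750 = 2.015716
y(0.54) ≈ 2.0157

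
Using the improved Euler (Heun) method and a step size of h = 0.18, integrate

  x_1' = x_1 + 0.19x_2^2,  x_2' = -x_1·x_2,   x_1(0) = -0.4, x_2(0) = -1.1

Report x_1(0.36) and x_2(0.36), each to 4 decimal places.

-0.4585, -1.2840

Heun on (x_1,x_2): k1 = f(s_n, state_n); k2 = f(s_n + h, state_n + h·k1); state_{n+1} = state_n + (h/2)·(k1 + k2).
0.000000: (-0.400000, -1.100000)
  k1 = (-0.170100, -0.440000)
  predictor → (-0.430618, -1.179200)
  k2 = (-0.166421, -0.507785)
  → (-0.430287, -1.185301)
0.180000: (-0.430287, -1.185301)
  k1 = (-0.163349, -0.510019)
  predictor → (-0.459690, -1.277104)
  k2 = (-0.149801, -0.587072)
  → (-0.458470, -1.284039)
(x_1(0.36), x_2(0.36)) ≈ (-0.4585, -1.2840)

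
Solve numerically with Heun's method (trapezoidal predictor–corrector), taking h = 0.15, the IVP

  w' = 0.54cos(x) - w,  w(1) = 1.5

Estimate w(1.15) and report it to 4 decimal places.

1.3270

Heun: k1 = f(x_n, w_n); k2 = f(x_n + h, w_n + h·k1); w_{n+1} = w_n + (h/2)·(k1 + k2).
x=1.000000, w=1.500000:
  k1 = f(1.000000, 1.500000) = -1.208237
  k2 = f(1.150000, 1.318764) = -1.098181
  w ← 1.500000 + (0.15/2)·(-1.208237 + (-1.098181)) = 1.327019
w(1.15) ≈ 1.3270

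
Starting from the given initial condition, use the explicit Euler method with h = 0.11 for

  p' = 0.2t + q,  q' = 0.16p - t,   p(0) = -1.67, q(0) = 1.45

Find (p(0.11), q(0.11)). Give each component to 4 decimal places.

-1.5105, 1.4206

Euler on (p,q): p_{n+1} = p_n + h·p', q_{n+1} = q_n + h·q'.
0.000000: (-1.670000, 1.450000); f=(1.450000, -0.267200) → (-1.510500, 1.420608)
(p(0.11), q(0.11)) ≈ (-1.5105, 1.4206)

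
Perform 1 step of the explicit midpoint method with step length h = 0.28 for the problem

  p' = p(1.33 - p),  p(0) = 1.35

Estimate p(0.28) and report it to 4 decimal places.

Midpoint: k1 = f(t_n, p_n); k2 = f(t_n + h/2, p_n + (h/2)·k1); p_{n+1} = p_n + h·k2.
t=0.000000, p=1.350000:
  k1 = f(0.000000, 1.350000) = -0.027000
  k2 = f(0.140000, 1.346220) = -0.021836
  p ← 1.350000 + 0.28·(-0.021836) = 1.343886
p(0.28) ≈ 1.3439

1.3439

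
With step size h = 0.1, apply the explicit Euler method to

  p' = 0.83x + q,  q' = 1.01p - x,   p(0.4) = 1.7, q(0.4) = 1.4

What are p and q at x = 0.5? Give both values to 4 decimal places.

1.8732, 1.5317

Euler on (p,q): p_{n+1} = p_n + h·p', q_{n+1} = q_n + h·q'.
0.400000: (1.700000, 1.400000); f=(1.732000, 1.317000) → (1.873200, 1.531700)
(p(0.5), q(0.5)) ≈ (1.8732, 1.5317)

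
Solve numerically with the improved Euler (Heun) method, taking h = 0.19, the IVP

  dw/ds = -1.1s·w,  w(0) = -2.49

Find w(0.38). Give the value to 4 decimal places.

-2.2990

Heun: k1 = f(s_n, w_n); k2 = f(s_n + h, w_n + h·k1); w_{n+1} = w_n + (h/2)·(k1 + k2).
s=0.000000, w=-2.490000:
  k1 = f(0.000000, -2.490000) = 0.000000
  k2 = f(0.190000, -2.490000) = 0.520410
  w ← -2.490000 + (0.19/2)·(0.000000 + 0.520410) = -2.440561
s=0.190000, w=-2.440561:
  k1 = f(0.190000, -2.440561) = 0.510077
  k2 = f(0.380000, -2.343646) = 0.979644
  w ← -2.440561 + (0.19/2)·(0.510077 + 0.979644) = -2.299038
w(0.38) ≈ -2.2990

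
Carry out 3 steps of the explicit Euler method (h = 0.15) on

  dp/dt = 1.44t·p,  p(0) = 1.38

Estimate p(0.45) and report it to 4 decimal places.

1.5170

Euler: p_{n+1} = p_n + h·f(t_n, p_n).
t=0.000000, p=1.380000: f=0.000000 → p ← 1.380000 + 0.15·0.000000 = 1.380000
t=0.150000, p=1.380000: f=0.298080 → p ← 1.380000 + 0.15·0.298080 = 1.424712
t=0.300000, p=1.424712: f=0.615476 → p ← 1.424712 + 0.15·0.615476 = 1.517033
p(0.45) ≈ 1.5170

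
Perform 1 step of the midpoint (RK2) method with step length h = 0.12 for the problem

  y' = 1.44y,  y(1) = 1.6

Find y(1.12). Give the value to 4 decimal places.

1.9004

Midpoint: k1 = f(t_n, y_n); k2 = f(t_n + h/2, y_n + (h/2)·k1); y_{n+1} = y_n + h·k2.
t=1.000000, y=1.600000:
  k1 = f(1.000000, 1.600000) = 2.304000
  k2 = f(1.060000, 1.738240) = 2.503066
  y ← 1.600000 + 0.12·2.503066 = 1.900368
y(1.12) ≈ 1.9004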